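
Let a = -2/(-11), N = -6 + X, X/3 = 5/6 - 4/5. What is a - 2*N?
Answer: 659/55 ≈ 11.982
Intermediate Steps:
X = ⅒ (X = 3*(5/6 - 4/5) = 3*(5*(⅙) - 4*⅕) = 3*(⅚ - ⅘) = 3*(1/30) = ⅒ ≈ 0.10000)
N = -59/10 (N = -6 + ⅒ = -59/10 ≈ -5.9000)
a = 2/11 (a = -2*(-1/11) = 2/11 ≈ 0.18182)
a - 2*N = 2/11 - 2*(-59/10) = 2/11 + 59/5 = 659/55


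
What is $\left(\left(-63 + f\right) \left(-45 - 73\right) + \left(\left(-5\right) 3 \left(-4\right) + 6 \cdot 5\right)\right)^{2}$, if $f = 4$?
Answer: $49730704$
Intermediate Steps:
$\left(\left(-63 + f\right) \left(-45 - 73\right) + \left(\left(-5\right) 3 \left(-4\right) + 6 \cdot 5\right)\right)^{2} = \left(\left(-63 + 4\right) \left(-45 - 73\right) + \left(\left(-5\right) 3 \left(-4\right) + 6 \cdot 5\right)\right)^{2} = \left(\left(-59\right) \left(-118\right) + \left(\left(-15\right) \left(-4\right) + 30\right)\right)^{2} = \left(6962 + \left(60 + 30\right)\right)^{2} = \left(6962 + 90\right)^{2} = 7052^{2} = 49730704$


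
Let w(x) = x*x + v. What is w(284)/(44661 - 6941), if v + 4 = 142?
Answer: 40397/18860 ≈ 2.1419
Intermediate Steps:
v = 138 (v = -4 + 142 = 138)
w(x) = 138 + x² (w(x) = x*x + 138 = x² + 138 = 138 + x²)
w(284)/(44661 - 6941) = (138 + 284²)/(44661 - 6941) = (138 + 80656)/37720 = 80794*(1/37720) = 40397/18860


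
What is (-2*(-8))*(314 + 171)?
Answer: 7760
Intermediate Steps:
(-2*(-8))*(314 + 171) = 16*485 = 7760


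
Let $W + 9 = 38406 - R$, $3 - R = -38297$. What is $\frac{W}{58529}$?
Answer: $\frac{97}{58529} \approx 0.0016573$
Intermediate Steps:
$R = 38300$ ($R = 3 - -38297 = 3 + 38297 = 38300$)
$W = 97$ ($W = -9 + \left(38406 - 38300\right) = -9 + 106 = 97$)
$\frac{W}{58529} = \frac{97}{58529}$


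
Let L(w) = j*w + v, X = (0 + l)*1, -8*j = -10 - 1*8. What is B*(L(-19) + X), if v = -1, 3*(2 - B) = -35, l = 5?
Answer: -6355/12 ≈ -529.58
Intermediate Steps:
j = 9/4 (j = -(-10 - 1*8)/8 = -(-10 - 8)/8 = -⅛*(-18) = 9/4 ≈ 2.2500)
B = 41/3 (B = 2 - ⅓*(-35) = 2 + 35/3 = 41/3 ≈ 13.667)
X = 5 (X = (0 + 5)*1 = 5*1 = 5)
L(w) = -1 + 9*w/4 (L(w) = 9*w/4 - 1 = -1 + 9*w/4)
B*(L(-19) + X) = 41*((-1 + (9/4)*(-19)) + 5)/3 = 41*((-1 - 171/4) + 5)/3 = 41*(-175/4 + 5)/3 = (41/3)*(-155/4) = -6355/12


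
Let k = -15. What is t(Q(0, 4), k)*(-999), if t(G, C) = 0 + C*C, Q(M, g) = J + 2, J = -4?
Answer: -224775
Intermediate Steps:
Q(M, g) = -2 (Q(M, g) = -4 + 2 = -2)
t(G, C) = C**2 (t(G, C) = 0 + C**2 = C**2)
t(Q(0, 4), k)*(-999) = (-15)**2*(-999) = 225*(-999) = -224775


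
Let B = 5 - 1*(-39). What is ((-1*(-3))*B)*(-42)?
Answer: -5544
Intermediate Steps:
B = 44 (B = 5 + 39 = 44)
((-1*(-3))*B)*(-42) = (-1*(-3)*44)*(-42) = (3*44)*(-42) = 132*(-42) = -5544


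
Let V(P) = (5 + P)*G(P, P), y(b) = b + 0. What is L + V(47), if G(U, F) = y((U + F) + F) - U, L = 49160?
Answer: 54048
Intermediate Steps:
y(b) = b
G(U, F) = 2*F (G(U, F) = ((U + F) + F) - U = ((F + U) + F) - U = (U + 2*F) - U = 2*F)
V(P) = 2*P*(5 + P) (V(P) = (5 + P)*(2*P) = 2*P*(5 + P))
L + V(47) = 49160 + 2*47*(5 + 47) = 49160 + 2*47*52 = 49160 + 4888 = 54048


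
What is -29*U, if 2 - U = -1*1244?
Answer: -36134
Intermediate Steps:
U = 1246 (U = 2 - (-1)*1244 = 2 - 1*(-1244) = 2 + 1244 = 1246)
-29*U = -29*1246 = -36134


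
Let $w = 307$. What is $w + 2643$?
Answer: $2950$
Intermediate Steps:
$w + 2643 = 307 + 2643 = 2950$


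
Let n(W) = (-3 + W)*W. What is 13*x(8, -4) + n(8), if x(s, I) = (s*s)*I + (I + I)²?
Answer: -2456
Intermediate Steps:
x(s, I) = 4*I² + I*s² (x(s, I) = s²*I + (2*I)² = I*s² + 4*I² = 4*I² + I*s²)
n(W) = W*(-3 + W)
13*x(8, -4) + n(8) = 13*(-4*(8² + 4*(-4))) + 8*(-3 + 8) = 13*(-4*(64 - 16)) + 8*5 = 13*(-4*48) + 40 = 13*(-192) + 40 = -2496 + 40 = -2456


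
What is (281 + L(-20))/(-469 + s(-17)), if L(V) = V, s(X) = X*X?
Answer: -29/20 ≈ -1.4500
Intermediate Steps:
s(X) = X²
(281 + L(-20))/(-469 + s(-17)) = (281 - 20)/(-469 + (-17)²) = 261/(-469 + 289) = 261/(-180) = 261*(-1/180) = -29/20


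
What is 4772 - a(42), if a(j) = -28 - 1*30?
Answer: 4830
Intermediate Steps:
a(j) = -58 (a(j) = -28 - 30 = -58)
4772 - a(42) = 4772 - 1*(-58) = 4772 + 58 = 4830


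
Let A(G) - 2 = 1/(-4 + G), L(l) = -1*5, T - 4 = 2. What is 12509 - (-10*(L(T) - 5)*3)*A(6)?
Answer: 11759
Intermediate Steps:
T = 6 (T = 4 + 2 = 6)
L(l) = -5
A(G) = 2 + 1/(-4 + G)
12509 - (-10*(L(T) - 5)*3)*A(6) = 12509 - (-10*(-5 - 5)*3)*(-7 + 2*6)/(-4 + 6) = 12509 - (-(-100)*3)*(-7 + 12)/2 = 12509 - (-10*(-30))*(1/2)*5 = 12509 - 300*5/2 = 12509 - 1*750 = 12509 - 750 = 11759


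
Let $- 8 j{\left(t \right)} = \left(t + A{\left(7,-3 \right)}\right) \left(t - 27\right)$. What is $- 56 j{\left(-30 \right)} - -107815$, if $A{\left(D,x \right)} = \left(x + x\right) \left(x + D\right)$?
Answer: $129361$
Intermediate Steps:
$A{\left(D,x \right)} = 2 x \left(D + x\right)$
$j{\left(t \right)} = - \frac{\left(-27 + t\right) \left(-24 + t\right)}{8}$ ($j{\left(t \right)} = - \frac{\left(t + 2 \left(-3\right) \left(7 - 3\right)\right) \left(t - 27\right)}{8} = - \frac{\left(t + 2 \left(-3\right) 4\right) \left(-27 + t\right)}{8} = - \frac{\left(t - 24\right) \left(-27 + t\right)}{8} = - \frac{\left(-24 + t\right) \left(-27 + t\right)}{8} = - \frac{\left(-27 + t\right) \left(-24 + t\right)}{8}$)
$- 56 j{\left(-30 \right)} - -107815 = - 56 \left(-81 - \frac{\left(-30\right)^{2}}{8} + \frac{51}{8} \left(-30\right)\right) - -107815 = - 56 \left(-81 - \frac{225}{2} - \frac{765}{4}\right) + 107815 = \left(-56\right) \left(- \frac{1539}{4}\right) + 107815 = 21546 + 107815 = 129361$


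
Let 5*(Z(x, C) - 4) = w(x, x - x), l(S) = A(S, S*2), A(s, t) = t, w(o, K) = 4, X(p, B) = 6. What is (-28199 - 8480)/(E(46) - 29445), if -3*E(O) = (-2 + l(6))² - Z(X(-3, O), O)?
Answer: 550185/442151 ≈ 1.2443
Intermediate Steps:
l(S) = 2*S (l(S) = S*2 = 2*S)
Z(x, C) = 24/5 (Z(x, C) = 4 + (⅕)*4 = 4 + ⅘ = 24/5)
E(O) = -476/15 (E(O) = -((-2 + 2*6)² - 1*24/5)/3 = -((-2 + 12)² - 24/5)/3 = -(10² - 24/5)/3 = -(100 - 24/5)/3 = -⅓*476/5 = -476/15)
(-28199 - 8480)/(E(46) - 29445) = (-28199 - 8480)/(-476/15 - 29445) = -36679/(-442151/15) = -36679*(-15/442151) = 550185/442151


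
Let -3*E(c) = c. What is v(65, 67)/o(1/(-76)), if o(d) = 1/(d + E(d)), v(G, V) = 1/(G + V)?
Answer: -1/15048 ≈ -6.6454e-5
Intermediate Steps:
E(c) = -c/3
o(d) = 3/(2*d) (o(d) = 1/(d - d/3) = 1/(2*d/3) = 3/(2*d))
v(65, 67)/o(1/(-76)) = 1/((65 + 67)*((3/(2*(1/(-76)))))) = 1/(132*((3/(2*(-1/76))))) = 1/(132*(((3/2)*(-76)))) = (1/132)/(-114) = (1/132)*(-1/114) = -1/15048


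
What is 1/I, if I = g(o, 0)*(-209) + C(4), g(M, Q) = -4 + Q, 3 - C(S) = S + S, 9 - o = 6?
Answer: 1/831 ≈ 0.0012034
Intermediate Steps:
o = 3 (o = 9 - 1*6 = 9 - 6 = 3)
C(S) = 3 - 2*S (C(S) = 3 - (S + S) = 3 - 2*S)
I = 831 (I = (-4 + 0)*(-209) + (3 - 2*4) = -4*(-209) + (3 - 8) = 836 - 5 = 831)
1/I = 1/831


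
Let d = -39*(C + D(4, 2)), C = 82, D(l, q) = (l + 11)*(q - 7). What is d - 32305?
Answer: -32578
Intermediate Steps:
D(l, q) = (-7 + q)*(11 + l) (D(l, q) = (11 + l)*(-7 + q) = (-7 + q)*(11 + l))
d = -273 (d = -39*(82 + (-77 - 7*4 + 11*2 + 4*2)) = -39*(82 + (-77 - 28 + 22 + 8)) = -39*(82 - 75) = -39*7 = -273)
d - 32305 = -273 - 32305 = -32578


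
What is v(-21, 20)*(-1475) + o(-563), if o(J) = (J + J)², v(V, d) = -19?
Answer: 1295901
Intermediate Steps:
o(J) = 4*J² (o(J) = (2*J)² = 4*J²)
v(-21, 20)*(-1475) + o(-563) = -19*(-1475) + 4*(-563)² = 28025 + 4*316969 = 28025 + 1267876 = 1295901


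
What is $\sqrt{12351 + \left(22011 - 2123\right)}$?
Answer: $\sqrt{32239} \approx 179.55$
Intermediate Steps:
$\sqrt{12351 + \left(22011 - 2123\right)} = \sqrt{12351 + 19888} = \sqrt{32239}$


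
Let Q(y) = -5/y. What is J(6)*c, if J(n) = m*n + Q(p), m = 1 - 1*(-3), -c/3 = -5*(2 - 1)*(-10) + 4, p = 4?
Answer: -7371/2 ≈ -3685.5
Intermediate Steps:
c = -162 (c = -3*(-5*(2 - 1)*(-10) + 4) = -3*(-5*1*(-10) + 4) = -3*(-5*(-10) + 4) = -3*(50 + 4) = -3*54 = -162)
m = 4 (m = 1 + 3 = 4)
J(n) = -5/4 + 4*n (J(n) = 4*n - 5/4 = -5/4 + 4*n)
J(6)*c = (-5/4 + 4*6)*(-162) = (-5/4 + 24)*(-162) = (91/4)*(-162) = -7371/2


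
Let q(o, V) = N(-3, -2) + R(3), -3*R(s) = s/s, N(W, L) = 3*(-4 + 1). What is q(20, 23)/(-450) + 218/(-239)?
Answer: -143804/161325 ≈ -0.89139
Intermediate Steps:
N(W, L) = -9 (N(W, L) = 3*(-3) = -9)
R(s) = -⅓ (R(s) = -s/(3*s) = -⅓*1 = -⅓)
q(o, V) = -28/3 (q(o, V) = -9 - ⅓ = -28/3)
q(20, 23)/(-450) + 218/(-239) = -28/3/(-450) + 218/(-239) = -28/3*(-1/450) + 218*(-1/239) = 14/675 - 218/239 = -143804/161325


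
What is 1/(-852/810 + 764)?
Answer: 135/102998 ≈ 0.0013107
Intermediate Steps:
1/(-852/810 + 764) = 1/(-852*1/810 + 764) = 1/(-142/135 + 764) = 1/(102998/135) = 135/102998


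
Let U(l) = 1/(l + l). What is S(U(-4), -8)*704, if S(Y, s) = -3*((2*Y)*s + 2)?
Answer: -8448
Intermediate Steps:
U(l) = 1/(2*l)
S(Y, s) = -6 - 6*Y*s (S(Y, s) = -3*(2*Y*s + 2) = -3*(2 + 2*Y*s) = -6 - 6*Y*s)
S(U(-4), -8)*704 = (-6 - 6*(½)/(-4)*(-8))*704 = (-6 - 6*(½)*(-¼)*(-8))*704 = (-6 - 6*(-⅛)*(-8))*704 = (-6 - 6)*704 = -12*704 = -8448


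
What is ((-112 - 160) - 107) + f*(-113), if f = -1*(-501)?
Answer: -56992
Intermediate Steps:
f = 501
((-112 - 160) - 107) + f*(-113) = ((-112 - 160) - 107) + 501*(-113) = (-272 - 107) - 56613 = -379 - 56613 = -56992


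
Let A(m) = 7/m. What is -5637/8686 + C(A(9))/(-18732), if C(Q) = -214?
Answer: -12966685/20338269 ≈ -0.63755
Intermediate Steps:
-5637/8686 + C(A(9))/(-18732) = -5637/8686 - 214/(-18732) = -5637*1/8686 - 214*(-1/18732) = -5637/8686 + 107/9366 = -12966685/20338269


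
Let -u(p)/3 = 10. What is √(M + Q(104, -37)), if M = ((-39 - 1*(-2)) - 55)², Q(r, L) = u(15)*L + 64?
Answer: √9638 ≈ 98.173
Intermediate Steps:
u(p) = -30 (u(p) = -3*10 = -30)
Q(r, L) = 64 - 30*L (Q(r, L) = -30*L + 64 = 64 - 30*L)
M = 8464 (M = ((-39 + 2) - 55)² = (-37 - 55)² = (-92)² = 8464)
√(M + Q(104, -37)) = √(8464 + (64 - 30*(-37))) = √(8464 + (64 + 1110)) = √(8464 + 1174) = √9638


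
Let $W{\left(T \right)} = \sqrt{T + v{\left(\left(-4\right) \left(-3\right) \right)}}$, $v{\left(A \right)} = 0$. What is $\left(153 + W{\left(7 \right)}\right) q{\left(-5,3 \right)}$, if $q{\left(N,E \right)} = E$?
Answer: $459 + 3 \sqrt{7} \approx 466.94$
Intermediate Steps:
$W{\left(T \right)} = \sqrt{T}$ ($W{\left(T \right)} = \sqrt{T + 0} = \sqrt{T}$)
$\left(153 + W{\left(7 \right)}\right) q{\left(-5,3 \right)} = \left(153 + \sqrt{7}\right) 3 = 459 + 3 \sqrt{7}$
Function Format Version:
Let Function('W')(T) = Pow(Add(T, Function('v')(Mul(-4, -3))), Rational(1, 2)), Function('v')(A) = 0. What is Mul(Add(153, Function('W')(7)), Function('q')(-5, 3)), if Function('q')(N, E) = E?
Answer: Add(459, Mul(3, Pow(7, Rational(1, 2)))) ≈ 466.94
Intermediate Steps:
Function('W')(T) = Pow(T, Rational(1, 2)) (Function('W')(T) = Pow(Add(T, 0), Rational(1, 2)) = Pow(T, Rational(1, 2)))
Mul(Add(153, Function('W')(7)), Function('q')(-5, 3)) = Mul(Add(153, Pow(7, Rational(1, 2))), 3) = Add(459, Mul(3, Pow(7, Rational(1, 2))))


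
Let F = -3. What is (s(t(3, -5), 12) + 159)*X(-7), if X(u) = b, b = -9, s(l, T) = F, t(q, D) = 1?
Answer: -1404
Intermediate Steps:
s(l, T) = -3
X(u) = -9
(s(t(3, -5), 12) + 159)*X(-7) = (-3 + 159)*(-9) = 156*(-9) = -1404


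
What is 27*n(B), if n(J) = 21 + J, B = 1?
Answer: 594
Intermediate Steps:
27*n(B) = 27*(21 + 1) = 27*22 = 594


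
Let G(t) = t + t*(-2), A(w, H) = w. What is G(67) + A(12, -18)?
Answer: -55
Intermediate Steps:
G(t) = -t (G(t) = t - 2*t = -t)
G(67) + A(12, -18) = -1*67 + 12 = -67 + 12 = -55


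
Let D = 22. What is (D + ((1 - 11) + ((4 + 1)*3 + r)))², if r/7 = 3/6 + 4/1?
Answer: 13689/4 ≈ 3422.3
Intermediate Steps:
r = 63/2 (r = 7*(3/6 + 4/1) = 7*(3*(⅙) + 4*1) = 7*(½ + 4) = 7*(9/2) = 63/2 ≈ 31.500)
(D + ((1 - 11) + ((4 + 1)*3 + r)))² = (22 + ((1 - 11) + ((4 + 1)*3 + 63/2)))² = (22 + (-10 + (5*3 + 63/2)))² = (22 + (-10 + (15 + 63/2)))² = (22 + (-10 + 93/2))² = (22 + 73/2)² = (117/2)² = 13689/4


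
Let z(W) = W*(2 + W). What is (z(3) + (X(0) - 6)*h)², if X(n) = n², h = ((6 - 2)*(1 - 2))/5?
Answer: 9801/25 ≈ 392.04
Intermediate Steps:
h = -⅘ (h = (4*(-1))*(⅕) = -4*⅕ = -⅘ ≈ -0.80000)
(z(3) + (X(0) - 6)*h)² = (3*(2 + 3) + (0² - 6)*(-⅘))² = (3*5 + (0 - 6)*(-⅘))² = (15 - 6*(-⅘))² = (15 + 24/5)² = (99/5)² = 9801/25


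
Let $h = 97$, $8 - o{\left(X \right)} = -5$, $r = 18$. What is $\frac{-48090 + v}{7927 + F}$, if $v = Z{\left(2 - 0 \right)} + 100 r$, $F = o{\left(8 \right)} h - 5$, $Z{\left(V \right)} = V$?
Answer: $- \frac{46288}{9183} \approx -5.0406$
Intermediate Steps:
$o{\left(X \right)} = 13$ ($o{\left(X \right)} = 8 - -5 = 8 + 5 = 13$)
$F = 1256$ ($F = 13 \cdot 97 - 5 = 1261 - 5 = 1256$)
$v = 1802$ ($v = \left(2 - 0\right) + 100 \cdot 18 = \left(2 + 0\right) + 1800 = 2 + 1800 = 1802$)
$\frac{-48090 + v}{7927 + F} = \frac{-48090 + 1802}{7927 + 1256} = - \frac{46288}{9183}$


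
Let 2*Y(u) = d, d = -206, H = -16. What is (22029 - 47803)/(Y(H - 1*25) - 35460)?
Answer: 25774/35563 ≈ 0.72474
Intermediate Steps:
Y(u) = -103 (Y(u) = (½)*(-206) = -103)
(22029 - 47803)/(Y(H - 1*25) - 35460) = (22029 - 47803)/(-103 - 35460) = -25774/(-35563) = -25774*(-1/35563) = 25774/35563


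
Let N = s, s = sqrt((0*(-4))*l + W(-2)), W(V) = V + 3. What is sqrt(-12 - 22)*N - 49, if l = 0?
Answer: -49 + I*sqrt(34) ≈ -49.0 + 5.831*I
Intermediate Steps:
W(V) = 3 + V
s = 1 (s = sqrt((0*(-4))*0 + (3 - 2)) = sqrt(0*0 + 1) = sqrt(0 + 1) = sqrt(1) = 1)
N = 1
sqrt(-12 - 22)*N - 49 = sqrt(-12 - 22)*1 - 49 = sqrt(-34)*1 - 49 = (I*sqrt(34))*1 - 49 = I*sqrt(34) - 49 = -49 + I*sqrt(34)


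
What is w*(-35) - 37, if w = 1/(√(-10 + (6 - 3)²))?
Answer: -37 + 35*I ≈ -37.0 + 35.0*I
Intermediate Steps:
w = -I (w = 1/(√(-10 + 3²)) = 1/(√(-10 + 9)) = 1/(√(-1)) = 1/I = -I ≈ -1.0*I)
w*(-35) - 37 = -I*(-35) - 37 = 35*I - 37 = -37 + 35*I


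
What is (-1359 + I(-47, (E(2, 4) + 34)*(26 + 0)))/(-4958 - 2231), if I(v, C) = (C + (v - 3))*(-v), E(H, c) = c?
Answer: -42727/7189 ≈ -5.9434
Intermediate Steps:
I(v, C) = -v*(-3 + C + v) (I(v, C) = (C + (-3 + v))*(-v) = (-3 + C + v)*(-v) = -v*(-3 + C + v))
(-1359 + I(-47, (E(2, 4) + 34)*(26 + 0)))/(-4958 - 2231) = (-1359 - 47*(3 - (4 + 34)*(26 + 0) - 1*(-47)))/(-4958 - 2231) = (-1359 - 47*(3 - 38*26 + 47))/(-7189) = (-1359 - 47*(3 - 1*988 + 47))*(-1/7189) = (-1359 - 47*(3 - 988 + 47))*(-1/7189) = (-1359 - 47*(-938))*(-1/7189) = (-1359 + 44086)*(-1/7189) = 42727*(-1/7189) = -42727/7189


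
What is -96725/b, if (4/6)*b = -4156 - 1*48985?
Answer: 193450/159423 ≈ 1.2134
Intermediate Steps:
b = -159423/2 (b = 3*(-4156 - 1*48985)/2 = 3*(-4156 - 48985)/2 = (3/2)*(-53141) = -159423/2 ≈ -79712.)
-96725/b = -96725/(-159423/2) = -96725*(-2/159423) = 193450/159423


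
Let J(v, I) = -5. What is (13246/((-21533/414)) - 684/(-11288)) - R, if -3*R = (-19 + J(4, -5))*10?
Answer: -20333015705/60766126 ≈ -334.61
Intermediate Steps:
R = 80 (R = -(-19 - 5)*10/3 = -(-8)*10 = -⅓*(-240) = 80)
(13246/((-21533/414)) - 684/(-11288)) - R = (13246/((-21533/414)) - 684/(-11288)) - 1*80 = (13246/((-21533*1/414)) - 684*(-1/11288)) - 80 = (13246/(-21533/414) + 171/2822) - 80 = (13246*(-414/21533) + 171/2822) - 80 = (-5483844/21533 + 171/2822) - 80 = -15471725625/60766126 - 80 = -20333015705/60766126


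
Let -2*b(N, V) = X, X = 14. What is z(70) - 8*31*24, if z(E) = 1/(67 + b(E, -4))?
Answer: -357119/60 ≈ -5952.0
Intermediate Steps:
b(N, V) = -7 (b(N, V) = -½*14 = -7)
z(E) = 1/60 (z(E) = 1/(67 - 7) = 1/60)
z(70) - 8*31*24 = 1/60 - 8*31*24 = 1/60 - 248*24 = 1/60 - 1*5952 = 1/60 - 5952 = -357119/60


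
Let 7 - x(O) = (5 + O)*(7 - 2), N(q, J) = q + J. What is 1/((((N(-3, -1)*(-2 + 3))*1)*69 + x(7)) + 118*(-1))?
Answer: -1/447 ≈ -0.0022371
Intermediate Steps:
N(q, J) = J + q
x(O) = -18 - 5*O (x(O) = 7 - (5 + O)*(7 - 2) = 7 - (5 + O)*5 = 7 - (25 + 5*O) = 7 + (-25 - 5*O) = -18 - 5*O)
1/((((N(-3, -1)*(-2 + 3))*1)*69 + x(7)) + 118*(-1)) = 1/(((((-1 - 3)*(-2 + 3))*1)*69 + (-18 - 5*7)) + 118*(-1)) = 1/(((-4*1*1)*69 + (-18 - 35)) - 118) = 1/((-4*1*69 - 53) - 118) = 1/((-4*69 - 53) - 118) = 1/((-276 - 53) - 118) = 1/(-329 - 118) = 1/(-447) = -1/447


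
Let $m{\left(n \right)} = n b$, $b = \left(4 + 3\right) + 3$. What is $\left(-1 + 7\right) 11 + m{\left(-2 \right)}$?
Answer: $46$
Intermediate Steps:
$b = 10$ ($b = 7 + 3 = 10$)
$m{\left(n \right)} = 10 n$ ($m{\left(n \right)} = n 10 = 10 n$)
$\left(-1 + 7\right) 11 + m{\left(-2 \right)} = \left(-1 + 7\right) 11 + 10 \left(-2\right) = 6 \cdot 11 - 20 = 66 - 20 = 46$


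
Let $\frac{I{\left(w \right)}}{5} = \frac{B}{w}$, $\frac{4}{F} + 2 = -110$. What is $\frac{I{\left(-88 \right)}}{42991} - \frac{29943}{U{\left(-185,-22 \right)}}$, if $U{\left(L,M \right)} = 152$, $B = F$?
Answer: $- \frac{396482089909}{2012666656} \approx -196.99$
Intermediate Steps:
$F = - \frac{1}{28}$ ($F = \frac{4}{-2 - 110} = \frac{4}{-112} = 4 \left(- \frac{1}{112}\right) = - \frac{1}{28} \approx -0.035714$)
$B = - \frac{1}{28} \approx -0.035714$
$I{\left(w \right)} = - \frac{5}{28 w}$ ($I{\left(w \right)} = 5 \left(- \frac{1}{28 w}\right) = - \frac{5}{28 w}$)
$\frac{I{\left(-88 \right)}}{42991} - \frac{29943}{U{\left(-185,-22 \right)}} = \frac{\left(- \frac{5}{28}\right) \frac{1}{-88}}{42991} - \frac{29943}{152} = \left(- \frac{5}{28}\right) \left(- \frac{1}{88}\right) \frac{1}{42991} - \frac{29943}{152} = \frac{5}{2464} \cdot \frac{1}{42991} - \frac{29943}{152} = \frac{5}{105929824} - \frac{29943}{152} = - \frac{396482089909}{2012666656}$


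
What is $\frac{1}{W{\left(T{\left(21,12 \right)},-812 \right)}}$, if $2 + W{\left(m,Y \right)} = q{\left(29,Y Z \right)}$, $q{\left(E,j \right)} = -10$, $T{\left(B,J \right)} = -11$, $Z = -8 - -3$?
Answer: $- \frac{1}{12} \approx -0.083333$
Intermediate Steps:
$Z = -5$ ($Z = -8 + 3 = -5$)
$W{\left(m,Y \right)} = -12$ ($W{\left(m,Y \right)} = -2 - 10 = -12$)
$\frac{1}{W{\left(T{\left(21,12 \right)},-812 \right)}} = \frac{1}{-12} = - \frac{1}{12}$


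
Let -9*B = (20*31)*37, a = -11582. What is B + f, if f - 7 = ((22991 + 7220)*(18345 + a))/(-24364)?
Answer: -2396228165/219276 ≈ -10928.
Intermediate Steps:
f = -204146445/24364 (f = 7 + ((22991 + 7220)*(18345 - 11582))/(-24364) = 7 + (30211*6763)*(-1/24364) = 7 + 204316993*(-1/24364) = 7 - 204316993/24364 = -204146445/24364 ≈ -8379.0)
B = -22940/9 (B = -20*31*37/9 = -620*37/9 = -⅑*22940 = -22940/9 ≈ -2548.9)
B + f = -22940/9 - 204146445/24364 = -2396228165/219276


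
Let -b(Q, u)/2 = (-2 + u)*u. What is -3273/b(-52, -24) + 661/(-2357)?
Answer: 2296511/980512 ≈ 2.3422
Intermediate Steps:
b(Q, u) = -2*u*(-2 + u) (b(Q, u) = -2*(-2 + u)*u = -2*u*(-2 + u))
-3273/b(-52, -24) + 661/(-2357) = -3273*(-1/(48*(2 - 1*(-24)))) + 661/(-2357) = -3273*(-1/(48*(2 + 24))) + 661*(-1/2357) = -3273/(2*(-24)*26) - 661/2357 = -3273/(-1248) - 661/2357 = -3273*(-1/1248) - 661/2357 = 1091/416 - 661/2357 = 2296511/980512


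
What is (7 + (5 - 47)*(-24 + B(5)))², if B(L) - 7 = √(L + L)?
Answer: 537481 - 60564*√10 ≈ 3.4596e+5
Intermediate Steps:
B(L) = 7 + √2*√L (B(L) = 7 + √(L + L) = 7 + √(2*L) = 7 + √2*√L)
(7 + (5 - 47)*(-24 + B(5)))² = (7 + (5 - 47)*(-24 + (7 + √2*√5)))² = (7 - 42*(-24 + (7 + √10)))² = (7 - 42*(-17 + √10))² = (7 + (714 - 42*√10))² = (721 - 42*√10)²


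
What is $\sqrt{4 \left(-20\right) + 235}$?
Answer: $\sqrt{155} \approx 12.45$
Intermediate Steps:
$\sqrt{4 \left(-20\right) + 235} = \sqrt{-80 + 235} = \sqrt{155}$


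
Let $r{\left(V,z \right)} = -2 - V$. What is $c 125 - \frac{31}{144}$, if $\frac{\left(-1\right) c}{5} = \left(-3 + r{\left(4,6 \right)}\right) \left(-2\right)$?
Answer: $- \frac{1620031}{144} \approx -11250.0$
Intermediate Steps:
$c = -90$ ($c = - 5 \left(-3 - 6\right) \left(-2\right) = - 5 \left(\left(-9\right) \left(-2\right)\right) = \left(-5\right) 18 = -90$)
$c 125 - \frac{31}{144} = \left(-90\right) 125 - \frac{31}{144} = -11250 - \frac{31}{144} = - \frac{1620031}{144}$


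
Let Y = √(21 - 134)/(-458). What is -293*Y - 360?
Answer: -360 + 293*I*√113/458 ≈ -360.0 + 6.8005*I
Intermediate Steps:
Y = -I*√113/458 (Y = √(-113)*(-1/458) = (I*√113)*(-1/458) = -I*√113/458 ≈ -0.02321*I)
-293*Y - 360 = -(-293)*I*√113/458 - 360 = 293*I*√113/458 - 360 = -360 + 293*I*√113/458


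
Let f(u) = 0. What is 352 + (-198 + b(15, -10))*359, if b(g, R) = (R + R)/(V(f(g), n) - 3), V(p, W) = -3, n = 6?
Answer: -208600/3 ≈ -69533.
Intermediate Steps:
b(g, R) = -R/3 (b(g, R) = (R + R)/(-3 - 3) = (2*R)/(-6) = (2*R)*(-1/6) = -R/3)
352 + (-198 + b(15, -10))*359 = 352 + (-198 - 1/3*(-10))*359 = 352 + (-198 + 10/3)*359 = 352 - 584/3*359 = 352 - 209656/3 = -208600/3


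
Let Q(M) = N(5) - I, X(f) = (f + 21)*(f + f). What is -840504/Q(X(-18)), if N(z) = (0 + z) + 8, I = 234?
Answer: 840504/221 ≈ 3803.2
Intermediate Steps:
X(f) = 2*f*(21 + f) (X(f) = (21 + f)*(2*f) = 2*f*(21 + f))
N(z) = 8 + z (N(z) = z + 8 = 8 + z)
Q(M) = -221 (Q(M) = (8 + 5) - 1*234 = 13 - 234 = -221)
-840504/Q(X(-18)) = -840504/(-221) = -840504*(-1/221) = 840504/221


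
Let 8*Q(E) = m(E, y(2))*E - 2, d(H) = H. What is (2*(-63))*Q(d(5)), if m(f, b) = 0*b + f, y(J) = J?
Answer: -1449/4 ≈ -362.25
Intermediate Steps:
m(f, b) = f (m(f, b) = 0 + f = f)
Q(E) = -¼ + E²/8 (Q(E) = (E*E - 2)/8 = (E² - 2)/8 = (-2 + E²)/8 = -¼ + E²/8)
(2*(-63))*Q(d(5)) = (2*(-63))*(-¼ + (⅛)*5²) = -126*(-¼ + (⅛)*25) = -126*(-¼ + 25/8) = -126*23/8 = -1449/4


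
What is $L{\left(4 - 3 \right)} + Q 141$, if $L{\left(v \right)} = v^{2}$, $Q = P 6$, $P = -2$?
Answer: $-1691$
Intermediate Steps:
$Q = -12$ ($Q = \left(-2\right) 6 = -12$)
$L{\left(4 - 3 \right)} + Q 141 = \left(4 - 3\right)^{2} - 1692 = 1^{2} - 1692 = 1 - 1692 = -1691$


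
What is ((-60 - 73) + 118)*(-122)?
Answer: 1830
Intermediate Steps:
((-60 - 73) + 118)*(-122) = (-133 + 118)*(-122) = -15*(-122) = 1830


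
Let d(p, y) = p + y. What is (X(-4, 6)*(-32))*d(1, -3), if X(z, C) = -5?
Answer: -320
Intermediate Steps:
(X(-4, 6)*(-32))*d(1, -3) = (-5*(-32))*(1 - 3) = 160*(-2) = -320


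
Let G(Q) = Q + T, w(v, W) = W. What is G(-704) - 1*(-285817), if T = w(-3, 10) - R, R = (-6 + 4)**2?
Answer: 285119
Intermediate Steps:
R = 4 (R = (-2)**2 = 4)
T = 6 (T = 10 - 1*4 = 10 - 4 = 6)
G(Q) = 6 + Q (G(Q) = Q + 6 = 6 + Q)
G(-704) - 1*(-285817) = (6 - 704) - 1*(-285817) = -698 + 285817 = 285119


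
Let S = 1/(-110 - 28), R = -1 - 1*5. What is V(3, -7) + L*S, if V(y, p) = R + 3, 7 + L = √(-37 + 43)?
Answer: -407/138 - √6/138 ≈ -2.9670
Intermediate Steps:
R = -6 (R = -1 - 5 = -6)
S = -1/138 (S = 1/(-138) = -1/138 ≈ -0.0072464)
L = -7 + √6 (L = -7 + √(-37 + 43) = -7 + √6 ≈ -4.5505)
V(y, p) = -3 (V(y, p) = -6 + 3 = -3)
V(3, -7) + L*S = -3 + (-7 + √6)*(-1/138) = -3 + (7/138 - √6/138) = -407/138 - √6/138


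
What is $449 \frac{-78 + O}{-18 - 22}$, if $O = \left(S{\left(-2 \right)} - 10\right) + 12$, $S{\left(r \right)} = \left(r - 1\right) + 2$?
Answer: $\frac{34573}{40} \approx 864.33$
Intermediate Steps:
$S{\left(r \right)} = 1 + r$ ($S{\left(r \right)} = \left(-1 + r\right) + 2 = 1 + r$)
$O = 1$ ($O = \left(\left(1 - 2\right) - 10\right) + 12 = \left(-1 - 10\right) + 12 = -11 + 12 = 1$)
$449 \frac{-78 + O}{-18 - 22} = 449 \frac{-78 + 1}{-18 - 22} = 449 \left(- \frac{77}{-40}\right) = 449 \left(\left(-77\right) \left(- \frac{1}{40}\right)\right) = 449 \cdot \frac{77}{40} = \frac{34573}{40}$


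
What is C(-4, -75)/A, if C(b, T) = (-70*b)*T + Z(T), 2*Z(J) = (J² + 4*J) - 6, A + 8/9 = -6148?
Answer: 330129/110680 ≈ 2.9827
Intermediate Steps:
A = -55340/9 (A = -8/9 - 6148 = -55340/9 ≈ -6148.9)
Z(J) = -3 + J²/2 + 2*J (Z(J) = ((J² + 4*J) - 6)/2 = (-6 + J² + 4*J)/2 = -3 + J²/2 + 2*J)
C(b, T) = -3 + T²/2 + 2*T - 70*T*b (C(b, T) = (-70*b)*T + (-3 + T²/2 + 2*T) = -70*T*b + (-3 + T²/2 + 2*T) = -3 + T²/2 + 2*T - 70*T*b)
C(-4, -75)/A = (-3 + (½)*(-75)² + 2*(-75) - 70*(-75)*(-4))/(-55340/9) = (-3 + (½)*5625 - 150 - 21000)*(-9/55340) = (-3 + 5625/2 - 150 - 21000)*(-9/55340) = -36681/2*(-9/55340) = 330129/110680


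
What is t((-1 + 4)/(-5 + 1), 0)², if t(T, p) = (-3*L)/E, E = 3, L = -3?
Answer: 9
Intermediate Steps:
t(T, p) = 3 (t(T, p) = -3*(-3)/3 = 9*(⅓) = 3)
t((-1 + 4)/(-5 + 1), 0)² = 3² = 9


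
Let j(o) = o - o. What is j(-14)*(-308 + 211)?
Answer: 0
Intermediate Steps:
j(o) = 0
j(-14)*(-308 + 211) = 0*(-308 + 211) = 0*(-97) = 0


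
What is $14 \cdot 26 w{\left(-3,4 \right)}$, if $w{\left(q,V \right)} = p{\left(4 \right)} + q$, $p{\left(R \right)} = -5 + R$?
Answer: $-1456$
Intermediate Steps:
$w{\left(q,V \right)} = -1 + q$ ($w{\left(q,V \right)} = \left(-5 + 4\right) + q = -1 + q$)
$14 \cdot 26 w{\left(-3,4 \right)} = 14 \cdot 26 \left(-1 - 3\right) = 364 \left(-4\right) = -1456$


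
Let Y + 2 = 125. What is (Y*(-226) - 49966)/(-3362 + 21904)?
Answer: -38882/9271 ≈ -4.1939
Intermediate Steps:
Y = 123 (Y = -2 + 125 = 123)
(Y*(-226) - 49966)/(-3362 + 21904) = (123*(-226) - 49966)/(-3362 + 21904) = (-27798 - 49966)/18542 = -77764*1/18542 = -38882/9271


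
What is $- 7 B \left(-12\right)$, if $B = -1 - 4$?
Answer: $-420$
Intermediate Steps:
$B = -5$ ($B = -1 - 4 = -5$)
$- 7 B \left(-12\right) = \left(-7\right) \left(-5\right) \left(-12\right) = 35 \left(-12\right) = -420$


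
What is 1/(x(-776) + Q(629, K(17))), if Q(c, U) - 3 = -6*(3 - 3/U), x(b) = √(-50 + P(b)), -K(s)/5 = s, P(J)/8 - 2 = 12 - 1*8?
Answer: -109905/1686299 - 7225*I*√2/1686299 ≈ -0.065175 - 0.0060592*I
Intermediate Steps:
P(J) = 48 (P(J) = 16 + 8*(12 - 1*8) = 16 + 8*(12 - 8) = 16 + 8*4 = 16 + 32 = 48)
K(s) = -5*s
x(b) = I*√2 (x(b) = √(-50 + 48) = √(-2) = I*√2)
Q(c, U) = -15 + 18/U (Q(c, U) = 3 - 6*(3 - 3/U) = 3 + (-18 + 18/U) = -15 + 18/U)
1/(x(-776) + Q(629, K(17))) = 1/(I*√2 + (-15 + 18/((-5*17)))) = 1/(I*√2 + (-15 + 18/(-85))) = 1/(I*√2 + (-15 + 18*(-1/85))) = 1/(I*√2 + (-15 - 18/85)) = 1/(I*√2 - 1293/85) = 1/(-1293/85 + I*√2)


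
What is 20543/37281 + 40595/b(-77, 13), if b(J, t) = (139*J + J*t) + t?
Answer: -424417994/145284057 ≈ -2.9213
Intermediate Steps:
b(J, t) = t + 139*J + J*t
20543/37281 + 40595/b(-77, 13) = 20543/37281 + 40595/(13 + 139*(-77) - 77*13) = 20543*(1/37281) + 40595/(13 - 10703 - 1001) = 20543/37281 + 40595/(-11691) = 20543/37281 + 40595*(-1/11691) = 20543/37281 - 40595/11691 = -424417994/145284057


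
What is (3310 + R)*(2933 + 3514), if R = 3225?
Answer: 42131145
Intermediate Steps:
(3310 + R)*(2933 + 3514) = (3310 + 3225)*(2933 + 3514) = 6535*6447 = 42131145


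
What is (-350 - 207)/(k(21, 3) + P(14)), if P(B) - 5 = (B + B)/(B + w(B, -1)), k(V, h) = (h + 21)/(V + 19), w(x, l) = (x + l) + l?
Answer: -36205/434 ≈ -83.422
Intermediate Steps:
w(x, l) = x + 2*l (w(x, l) = (l + x) + l = x + 2*l)
k(V, h) = (21 + h)/(19 + V)
P(B) = 5 + 2*B/(-2 + 2*B) (P(B) = 5 + (B + B)/(B + (B + 2*(-1))) = 5 + (2*B)/(B + (B - 2)) = 5 + (2*B)/(B + (-2 + B)) = 5 + (2*B)/(-2 + 2*B) = 5 + 2*B/(-2 + 2*B))
(-350 - 207)/(k(21, 3) + P(14)) = (-350 - 207)/((21 + 3)/(19 + 21) + (-5 + 6*14)/(-1 + 14)) = -557/(24/40 + (-5 + 84)/13) = -557/((1/40)*24 + (1/13)*79) = -557/(3/5 + 79/13) = -557/434/65 = -557*65/434 = -36205/434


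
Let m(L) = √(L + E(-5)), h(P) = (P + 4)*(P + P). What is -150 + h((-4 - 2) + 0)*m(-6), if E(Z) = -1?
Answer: -150 + 24*I*√7 ≈ -150.0 + 63.498*I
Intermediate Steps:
h(P) = 2*P*(4 + P) (h(P) = (4 + P)*(2*P) = 2*P*(4 + P))
m(L) = √(-1 + L) (m(L) = √(L - 1) = √(-1 + L))
-150 + h((-4 - 2) + 0)*m(-6) = -150 + (2*((-4 - 2) + 0)*(4 + ((-4 - 2) + 0)))*√(-1 - 6) = -150 + (2*(-6 + 0)*(4 + (-6 + 0)))*√(-7) = -150 + (2*(-6)*(4 - 6))*(I*√7) = -150 + (2*(-6)*(-2))*(I*√7) = -150 + 24*(I*√7) = -150 + 24*I*√7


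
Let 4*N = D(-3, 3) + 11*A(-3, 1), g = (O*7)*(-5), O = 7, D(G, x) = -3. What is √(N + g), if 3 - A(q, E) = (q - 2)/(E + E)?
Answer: 3*I*√410/4 ≈ 15.186*I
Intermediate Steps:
A(q, E) = 3 - (-2 + q)/(2*E) (A(q, E) = 3 - (q - 2)/(E + E) = 3 - (-2 + q)/(2*E))
g = -245 (g = (7*7)*(-5) = 49*(-5) = -245)
N = 115/8 (N = (-3 + 11*((½)*(2 - 1*(-3) + 6*1)/1))/4 = (-3 + 11*((½)*1*(2 + 3 + 6)))/4 = (-3 + 11*((½)*1*11))/4 = (-3 + 11*(11/2))/4 = (-3 + 121/2)/4 = (¼)*(115/2) = 115/8 ≈ 14.375)
√(N + g) = √(115/8 - 245) = √(-1845/8) = 3*I*√410/4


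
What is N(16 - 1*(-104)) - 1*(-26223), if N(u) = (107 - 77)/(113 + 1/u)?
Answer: 355613703/13561 ≈ 26223.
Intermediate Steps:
N(u) = 30/(113 + 1/u)
N(16 - 1*(-104)) - 1*(-26223) = 30*(16 - 1*(-104))/(1 + 113*(16 - 1*(-104))) - 1*(-26223) = 30*(16 + 104)/(1 + 113*(16 + 104)) + 26223 = 30*120/(1 + 113*120) + 26223 = 30*120/(1 + 13560) + 26223 = 30*120/13561 + 26223 = 30*120*(1/13561) + 26223 = 3600/13561 + 26223 = 355613703/13561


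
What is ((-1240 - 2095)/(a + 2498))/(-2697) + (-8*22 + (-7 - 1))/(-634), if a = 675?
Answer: 27184643/93543213 ≈ 0.29061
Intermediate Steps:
((-1240 - 2095)/(a + 2498))/(-2697) + (-8*22 + (-7 - 1))/(-634) = ((-1240 - 2095)/(675 + 2498))/(-2697) + (-8*22 + (-7 - 1))/(-634) = -3335/3173*(-1/2697) + (-176 - 8)*(-1/634) = -3335*1/3173*(-1/2697) - 184*(-1/634) = -3335/3173*(-1/2697) + 92/317 = 115/295089 + 92/317 = 27184643/93543213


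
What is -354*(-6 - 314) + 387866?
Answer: 501146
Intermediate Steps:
-354*(-6 - 314) + 387866 = -354*(-320) + 387866 = 113280 + 387866 = 501146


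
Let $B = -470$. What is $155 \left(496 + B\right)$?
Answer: $4030$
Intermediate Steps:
$155 \left(496 + B\right) = 155 \left(496 - 470\right) = 155 \cdot 26 = 4030$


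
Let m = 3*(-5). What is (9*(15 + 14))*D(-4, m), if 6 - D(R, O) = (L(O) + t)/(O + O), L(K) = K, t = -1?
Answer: 7134/5 ≈ 1426.8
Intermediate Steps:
m = -15
D(R, O) = 6 - (-1 + O)/(2*O) (D(R, O) = 6 - (O - 1)/(O + O) = 6 - (-1 + O)/(2*O))
(9*(15 + 14))*D(-4, m) = (9*(15 + 14))*((½)*(1 + 11*(-15))/(-15)) = (9*29)*((½)*(-1/15)*(1 - 165)) = 261*((½)*(-1/15)*(-164)) = 261*(82/15) = 7134/5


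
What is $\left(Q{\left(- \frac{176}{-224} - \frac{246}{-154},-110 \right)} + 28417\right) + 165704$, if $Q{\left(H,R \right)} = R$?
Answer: $194011$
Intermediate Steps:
$\left(Q{\left(- \frac{176}{-224} - \frac{246}{-154},-110 \right)} + 28417\right) + 165704 = \left(-110 + 28417\right) + 165704 = 28307 + 165704 = 194011$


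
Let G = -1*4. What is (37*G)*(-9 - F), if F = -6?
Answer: 444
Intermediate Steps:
G = -4
(37*G)*(-9 - F) = (37*(-4))*(-9 - 1*(-6)) = -148*(-9 + 6) = -148*(-3) = 444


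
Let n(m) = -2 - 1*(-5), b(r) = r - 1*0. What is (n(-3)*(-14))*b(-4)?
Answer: 168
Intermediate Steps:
b(r) = r (b(r) = r + 0 = r)
n(m) = 3 (n(m) = -2 + 5 = 3)
(n(-3)*(-14))*b(-4) = (3*(-14))*(-4) = -42*(-4) = 168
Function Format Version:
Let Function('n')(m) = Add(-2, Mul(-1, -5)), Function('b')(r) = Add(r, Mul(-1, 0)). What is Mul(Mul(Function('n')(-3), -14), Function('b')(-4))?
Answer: 168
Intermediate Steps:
Function('b')(r) = r (Function('b')(r) = Add(r, 0) = r)
Function('n')(m) = 3 (Function('n')(m) = Add(-2, 5) = 3)
Mul(Mul(Function('n')(-3), -14), Function('b')(-4)) = Mul(Mul(3, -14), -4) = Mul(-42, -4) = 168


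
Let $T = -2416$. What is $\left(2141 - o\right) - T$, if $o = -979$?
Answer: $5536$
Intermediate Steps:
$\left(2141 - o\right) - T = \left(2141 - -979\right) - -2416 = \left(2141 + 979\right) + 2416 = 3120 + 2416 = 5536$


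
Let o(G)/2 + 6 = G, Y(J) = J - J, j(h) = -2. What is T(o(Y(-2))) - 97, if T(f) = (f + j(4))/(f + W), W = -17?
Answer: -2799/29 ≈ -96.517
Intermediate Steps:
Y(J) = 0
o(G) = -12 + 2*G
T(f) = (-2 + f)/(-17 + f) (T(f) = (f - 2)/(f - 17) = (-2 + f)/(-17 + f))
T(o(Y(-2))) - 97 = (-2 + (-12 + 2*0))/(-17 + (-12 + 2*0)) - 97 = (-2 + (-12 + 0))/(-17 + (-12 + 0)) - 97 = (-2 - 12)/(-17 - 12) - 97 = -14/(-29) - 97 = -1/29*(-14) - 97 = 14/29 - 97 = -2799/29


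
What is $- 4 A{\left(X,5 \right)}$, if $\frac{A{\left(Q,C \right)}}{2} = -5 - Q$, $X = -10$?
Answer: $-40$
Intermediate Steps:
$A{\left(Q,C \right)} = -10 - 2 Q$ ($A{\left(Q,C \right)} = 2 \left(-5 - Q\right) = -10 - 2 Q$)
$- 4 A{\left(X,5 \right)} = - 4 \left(-10 - -20\right) = - 4 \left(-10 + 20\right) = \left(-4\right) 10 = -40$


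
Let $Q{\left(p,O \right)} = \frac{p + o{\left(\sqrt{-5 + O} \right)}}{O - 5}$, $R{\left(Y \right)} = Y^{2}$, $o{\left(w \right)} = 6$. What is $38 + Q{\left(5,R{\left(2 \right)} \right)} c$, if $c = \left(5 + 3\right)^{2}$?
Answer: $-666$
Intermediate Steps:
$c = 64$ ($c = 8^{2} = 64$)
$Q{\left(p,O \right)} = \frac{6 + p}{-5 + O}$ ($Q{\left(p,O \right)} = \frac{p + 6}{O - 5} = \frac{6 + p}{-5 + O}$)
$38 + Q{\left(5,R{\left(2 \right)} \right)} c = 38 + \frac{6 + 5}{-5 + 2^{2}} \cdot 64 = 38 + \frac{1}{-5 + 4} \cdot 11 \cdot 64 = 38 + \frac{1}{-1} \cdot 11 \cdot 64 = 38 + \left(-1\right) 11 \cdot 64 = 38 - 704 = -666$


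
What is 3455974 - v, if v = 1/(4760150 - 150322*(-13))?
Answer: 23204570643263/6714336 ≈ 3.4560e+6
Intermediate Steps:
v = 1/6714336 (v = 1/(4760150 + 1954186) = 1/6714336 ≈ 1.4893e-7)
3455974 - v = 3455974 - 1*1/6714336 = 3455974 - 1/6714336 = 23204570643263/6714336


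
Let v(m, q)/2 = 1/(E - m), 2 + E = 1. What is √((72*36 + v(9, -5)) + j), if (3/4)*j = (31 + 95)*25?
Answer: √169795/5 ≈ 82.412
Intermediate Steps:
E = -1 (E = -2 + 1 = -1)
j = 4200 (j = 4*((31 + 95)*25)/3 = 4*(126*25)/3 = (4/3)*3150 = 4200)
v(m, q) = 2/(-1 - m)
√((72*36 + v(9, -5)) + j) = √((72*36 - 2/(1 + 9)) + 4200) = √((2592 - 2/10) + 4200) = √((2592 - 2*⅒) + 4200) = √((2592 - ⅕) + 4200) = √(12959/5 + 4200) = √(33959/5) = √169795/5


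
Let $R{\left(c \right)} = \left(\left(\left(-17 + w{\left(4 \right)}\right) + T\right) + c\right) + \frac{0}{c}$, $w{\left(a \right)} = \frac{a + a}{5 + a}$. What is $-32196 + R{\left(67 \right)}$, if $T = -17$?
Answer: $- \frac{289459}{9} \approx -32162.0$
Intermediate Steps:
$w{\left(a \right)} = \frac{2 a}{5 + a}$
$R{\left(c \right)} = - \frac{298}{9} + c$ ($R{\left(c \right)} = \left(\left(\left(-17 + 2 \cdot 4 \frac{1}{5 + 4}\right) - 17\right) + c\right) + \frac{0}{c} = \left(\left(\left(-17 + 2 \cdot 4 \cdot \frac{1}{9}\right) - 17\right) + c\right) + 0 = \left(\left(\left(-17 + \frac{8}{9}\right) - 17\right) + c\right) + 0 = \left(\left(- \frac{145}{9} - 17\right) + c\right) + 0 = \left(- \frac{298}{9} + c\right) + 0 = - \frac{298}{9} + c$)
$-32196 + R{\left(67 \right)} = -32196 + \left(- \frac{298}{9} + 67\right) = -32196 + \frac{305}{9} = - \frac{289459}{9}$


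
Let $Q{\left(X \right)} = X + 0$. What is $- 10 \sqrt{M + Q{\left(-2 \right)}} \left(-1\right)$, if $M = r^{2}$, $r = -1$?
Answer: $10 i \approx 10.0 i$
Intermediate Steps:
$Q{\left(X \right)} = X$
$M = 1$ ($M = \left(-1\right)^{2} = 1$)
$- 10 \sqrt{M + Q{\left(-2 \right)}} \left(-1\right) = - 10 \sqrt{1 - 2} \left(-1\right) = - 10 \sqrt{-1} \left(-1\right) = - 10 i \left(-1\right) = 10 i$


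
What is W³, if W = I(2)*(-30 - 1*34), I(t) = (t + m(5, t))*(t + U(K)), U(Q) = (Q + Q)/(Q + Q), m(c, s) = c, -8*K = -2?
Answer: -2427715584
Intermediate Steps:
K = ¼ (K = -⅛*(-2) = ¼ ≈ 0.25000)
U(Q) = 1 (U(Q) = (2*Q)/((2*Q)) = (2*Q)*(1/(2*Q)) = 1)
I(t) = (1 + t)*(5 + t) (I(t) = (t + 5)*(t + 1) = (5 + t)*(1 + t) = (1 + t)*(5 + t))
W = -1344 (W = (5 + 2² + 6*2)*(-30 - 1*34) = (5 + 4 + 12)*(-30 - 34) = 21*(-64) = -1344)
W³ = (-1344)³ = -2427715584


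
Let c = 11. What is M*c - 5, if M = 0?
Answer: -5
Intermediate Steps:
M*c - 5 = 0*11 - 5 = 0 - 5 = -5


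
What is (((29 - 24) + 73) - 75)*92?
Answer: 276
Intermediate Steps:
(((29 - 24) + 73) - 75)*92 = ((5 + 73) - 75)*92 = (78 - 75)*92 = 3*92 = 276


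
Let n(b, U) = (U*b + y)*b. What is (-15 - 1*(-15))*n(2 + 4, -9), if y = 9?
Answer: 0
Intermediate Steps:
n(b, U) = b*(9 + U*b) (n(b, U) = (U*b + 9)*b = (9 + U*b)*b = b*(9 + U*b))
(-15 - 1*(-15))*n(2 + 4, -9) = (-15 - 1*(-15))*((2 + 4)*(9 - 9*(2 + 4))) = (-15 + 15)*(6*(9 - 9*6)) = 0*(6*(9 - 54)) = 0*(6*(-45)) = 0*(-270) = 0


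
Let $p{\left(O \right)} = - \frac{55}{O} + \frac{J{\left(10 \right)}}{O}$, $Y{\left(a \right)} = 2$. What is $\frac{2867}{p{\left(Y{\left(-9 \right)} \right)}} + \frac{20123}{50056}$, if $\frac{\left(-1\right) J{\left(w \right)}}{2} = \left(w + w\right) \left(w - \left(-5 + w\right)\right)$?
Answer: $- \frac{281889739}{12764280} \approx -22.084$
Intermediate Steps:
$J{\left(w \right)} = - 20 w$ ($J{\left(w \right)} = - 2 \left(w + w\right) \left(w - \left(-5 + w\right)\right) = - 2 \cdot 2 w 5 = - 2 \cdot 10 w = - 20 w$)
$p{\left(O \right)} = - \frac{255}{O}$ ($p{\left(O \right)} = - \frac{55}{O} + \frac{\left(-20\right) 10}{O} = - \frac{55}{O} - \frac{200}{O} = - \frac{255}{O}$)
$\frac{2867}{p{\left(Y{\left(-9 \right)} \right)}} + \frac{20123}{50056} = \frac{2867}{\left(-255\right) \frac{1}{2}} + \frac{20123}{50056} = \frac{2867}{\left(-255\right) \frac{1}{2}} + 20123 \cdot \frac{1}{50056} = \frac{2867}{- \frac{255}{2}} + \frac{20123}{50056} = 2867 \left(- \frac{2}{255}\right) + \frac{20123}{50056} = - \frac{5734}{255} + \frac{20123}{50056} = - \frac{281889739}{12764280}$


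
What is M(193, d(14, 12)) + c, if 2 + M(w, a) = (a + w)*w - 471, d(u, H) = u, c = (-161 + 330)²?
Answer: 68039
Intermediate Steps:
c = 28561 (c = 169² = 28561)
M(w, a) = -473 + w*(a + w) (M(w, a) = -2 + ((a + w)*w - 471) = -2 + (w*(a + w) - 471) = -2 + (-471 + w*(a + w)) = -473 + w*(a + w))
M(193, d(14, 12)) + c = (-473 + 193² + 14*193) + 28561 = (-473 + 37249 + 2702) + 28561 = 39478 + 28561 = 68039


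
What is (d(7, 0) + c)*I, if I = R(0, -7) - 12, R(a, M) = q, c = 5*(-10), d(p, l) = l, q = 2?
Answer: 500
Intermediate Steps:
c = -50
R(a, M) = 2
I = -10 (I = 2 - 12 = -10)
(d(7, 0) + c)*I = (0 - 50)*(-10) = -50*(-10) = 500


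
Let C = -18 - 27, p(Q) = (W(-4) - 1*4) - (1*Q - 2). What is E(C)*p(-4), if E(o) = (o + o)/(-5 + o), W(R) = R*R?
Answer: 162/5 ≈ 32.400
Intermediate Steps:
W(R) = R**2
p(Q) = 14 - Q (p(Q) = ((-4)**2 - 1*4) - (1*Q - 2) = (16 - 4) - (Q - 2) = 12 - (-2 + Q) = 12 + (2 - Q) = 14 - Q)
C = -45
E(o) = 2*o/(-5 + o) (E(o) = (2*o)/(-5 + o) = 2*o/(-5 + o))
E(C)*p(-4) = (2*(-45)/(-5 - 45))*(14 - 1*(-4)) = (2*(-45)/(-50))*(14 + 4) = (2*(-45)*(-1/50))*18 = (9/5)*18 = 162/5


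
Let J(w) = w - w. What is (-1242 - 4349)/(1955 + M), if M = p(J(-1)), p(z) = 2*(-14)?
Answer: -5591/1927 ≈ -2.9014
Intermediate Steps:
J(w) = 0
p(z) = -28
M = -28
(-1242 - 4349)/(1955 + M) = (-1242 - 4349)/(1955 - 28) = -5591/1927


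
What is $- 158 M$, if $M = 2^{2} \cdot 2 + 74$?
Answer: $-12956$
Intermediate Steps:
$M = 82$ ($M = 4 \cdot 2 + 74 = 8 + 74 = 82$)
$- 158 M = \left(-158\right) 82 = -12956$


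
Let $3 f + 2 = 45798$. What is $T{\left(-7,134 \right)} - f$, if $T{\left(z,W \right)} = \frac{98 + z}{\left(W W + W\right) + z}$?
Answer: $- \frac{63702215}{4173} \approx -15265.0$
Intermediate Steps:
$T{\left(z,W \right)} = \frac{98 + z}{W + z + W^{2}}$ ($T{\left(z,W \right)} = \frac{98 + z}{\left(W^{2} + W\right) + z} = \frac{98 + z}{\left(W + W^{2}\right) + z} = \frac{98 + z}{W + z + W^{2}}$)
$f = \frac{45796}{3}$ ($f = - \frac{2}{3} + \frac{1}{3} \cdot 45798 = - \frac{2}{3} + 15266 = \frac{45796}{3} \approx 15265.0$)
$T{\left(-7,134 \right)} - f = \frac{98 - 7}{134 - 7 + 134^{2}} - \frac{45796}{3} = \frac{1}{134 - 7 + 17956} \cdot 91 - \frac{45796}{3} = \frac{1}{18083} \cdot 91 - \frac{45796}{3} = \frac{7}{1391} - \frac{45796}{3} = - \frac{63702215}{4173}$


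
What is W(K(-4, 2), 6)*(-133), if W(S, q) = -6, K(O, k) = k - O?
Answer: 798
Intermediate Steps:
W(K(-4, 2), 6)*(-133) = -6*(-133) = 798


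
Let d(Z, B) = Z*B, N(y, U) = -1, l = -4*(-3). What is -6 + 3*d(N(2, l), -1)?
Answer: -3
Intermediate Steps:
l = 12
d(Z, B) = B*Z
-6 + 3*d(N(2, l), -1) = -6 + 3*(-1*(-1)) = -6 + 3*1 = -6 + 3 = -3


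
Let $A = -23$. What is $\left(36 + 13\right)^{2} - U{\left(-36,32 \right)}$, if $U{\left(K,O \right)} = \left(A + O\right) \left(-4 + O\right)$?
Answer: $2149$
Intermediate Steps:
$U{\left(K,O \right)} = \left(-23 + O\right) \left(-4 + O\right)$
$\left(36 + 13\right)^{2} - U{\left(-36,32 \right)} = \left(36 + 13\right)^{2} - \left(92 + 32^{2} - 864\right) = 49^{2} - \left(92 + 1024 - 864\right) = 2401 - 252 = 2149$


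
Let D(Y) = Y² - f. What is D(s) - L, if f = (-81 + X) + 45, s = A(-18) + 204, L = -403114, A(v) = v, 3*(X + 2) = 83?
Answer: 1313161/3 ≈ 4.3772e+5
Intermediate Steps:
X = 77/3 (X = -2 + (⅓)*83 = -2 + 83/3 = 77/3 ≈ 25.667)
s = 186 (s = -18 + 204 = 186)
f = -31/3 (f = (-81 + 77/3) + 45 = -166/3 + 45 = -31/3 ≈ -10.333)
D(Y) = 31/3 + Y² (D(Y) = Y² - 1*(-31/3) = Y² + 31/3 = 31/3 + Y²)
D(s) - L = (31/3 + 186²) - 1*(-403114) = (31/3 + 34596) + 403114 = 103819/3 + 403114 = 1313161/3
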